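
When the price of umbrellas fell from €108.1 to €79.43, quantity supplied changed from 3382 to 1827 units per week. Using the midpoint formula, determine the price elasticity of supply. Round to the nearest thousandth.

1.953

%Δq = (1827 − 3382)/[(3382 + 1827)/2] = -1555/2604.5 ≈ -0.5970.
%Δp = (79.43 − 108.1)/[(108.1 + 79.43)/2] = -28.67/93.765 ≈ -0.3058.
Arc elasticity E = %Δq/%Δp ≈ -0.5970/-0.3058 ≈ 1.953.
|E| > 1: supply is elastic over this range.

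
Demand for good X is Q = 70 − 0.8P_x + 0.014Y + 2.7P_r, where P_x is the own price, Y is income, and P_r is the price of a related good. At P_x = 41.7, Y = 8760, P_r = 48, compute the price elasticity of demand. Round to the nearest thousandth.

-0.115

At the given point, Q = 70 − 0.8(41.7) + 0.014(8760) + 2.7(48) = 70 − 33.36 + 122.64 + 129.6 = 288.88.
∂Q/∂P_x = −0.8, so E_p = (−0.8)·(41.7/288.88) ≈ -0.115.
|E_p| < 1: demand is inelastic.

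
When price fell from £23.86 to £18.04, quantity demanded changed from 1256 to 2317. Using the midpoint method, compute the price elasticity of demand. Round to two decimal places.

%Δq = (2317 − 1256)/[(1256 + 2317)/2] = 1061/1786.5 ≈ 0.5939.
%ΔP = (18.04 − 23.86)/[(23.86 + 18.04)/2] = -5.82/20.95 ≈ -0.2778.
Arc elasticity E = %Δq/%ΔP ≈ 0.5939/-0.2778 ≈ -2.14.
|E| > 1: demand is elastic over this range.

-2.14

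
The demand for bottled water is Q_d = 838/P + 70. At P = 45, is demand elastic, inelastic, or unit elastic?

At P = 45, Q_d = 88.6222.
dQ_d/dP = −838/P² = −0.4138.
Point elasticity E = (dQ_d/dP)·(P/Q_d) = -0.4138 × 45/88.6222 ≈ -0.210.
|E| ≈ 0.210 < 1, so demand is inelastic.

inelastic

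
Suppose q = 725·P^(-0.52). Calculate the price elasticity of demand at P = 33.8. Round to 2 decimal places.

For a Cobb–Douglas (constant-elasticity) form q = A·P^α·…, the elasticity with respect to P equals the exponent α at every point.
Here the exponent on P is -0.52, so the price elasticity of demand is -0.52.

-0.52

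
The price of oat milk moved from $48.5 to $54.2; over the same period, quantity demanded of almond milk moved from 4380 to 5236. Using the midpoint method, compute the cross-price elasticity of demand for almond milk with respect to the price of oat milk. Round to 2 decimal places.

1.60

%ΔQ_x = (5236 − 4380)/[(4380+5236)/2] = 856/4808 ≈ 0.1780.
%ΔP_y = (54.2 − 48.5)/[(48.5+54.2)/2] ≈ 0.1110.
E_xy = 0.1780/0.1110 ≈ 1.60.
E_xy > 0, so almond milk and oat milk are substitutes.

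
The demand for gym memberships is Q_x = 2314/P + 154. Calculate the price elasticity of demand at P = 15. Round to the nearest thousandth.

At P = 15, Q_x = 308.2667.
dQ_x/dP = −2314/P² = −10.2844.
Point elasticity E = (dQ_x/dP)·(P/Q_x) = -10.2844 × 15/308.2667 ≈ -0.500.
|E| < 1, so demand is inelastic at this price.

-0.500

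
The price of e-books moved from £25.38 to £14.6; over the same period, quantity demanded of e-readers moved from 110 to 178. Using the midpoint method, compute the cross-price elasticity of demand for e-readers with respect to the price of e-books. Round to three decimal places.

%ΔQ_x = (178 − 110)/[(110+178)/2] = 68/144 ≈ 0.4722.
%ΔP_y = (14.6 − 25.38)/[(25.38+14.6)/2] ≈ -0.5393.
E_xy = 0.4722/-0.5393 ≈ -0.876.
E_xy < 0, so e-readers and e-books are complements.

-0.876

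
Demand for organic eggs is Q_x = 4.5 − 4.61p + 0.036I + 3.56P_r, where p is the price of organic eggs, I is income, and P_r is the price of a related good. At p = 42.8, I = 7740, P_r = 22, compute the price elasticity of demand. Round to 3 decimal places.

-1.202

Q_x = 4.5 − 4.61(42.8) + 0.036(7740) + 3.56(22) = 4.5 − 197.308 + 278.64 + 78.32 = 164.152.
∂Q_x/∂p = −4.61, so E_p = (−4.61)·(42.8/164.152) ≈ -1.202.
|E_p| > 1: demand is elastic.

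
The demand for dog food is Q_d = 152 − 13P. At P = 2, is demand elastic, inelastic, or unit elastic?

At P = 2, Q_d = 126.
dQ_d/dP = −13.
Point elasticity E = (dQ_d/dP)·(P/Q_d) = -13 × 2/126 ≈ -0.206.
|E| ≈ 0.206 < 1, so demand is inelastic.

inelastic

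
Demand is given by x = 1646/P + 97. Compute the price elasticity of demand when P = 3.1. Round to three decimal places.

At P = 3.1, x = 627.9677.
dx/dP = −1646/P² = −171.2799.
Point elasticity E = (dx/dP)·(P/x) = -171.2799 × 3.1/627.9677 ≈ -0.846.
|E| < 1, so demand is inelastic at this price.

-0.846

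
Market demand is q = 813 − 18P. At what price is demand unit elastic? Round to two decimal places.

22.58

For linear demand q = a − bP, E = −bP/(a − bP). |E| = 1 ⇒ bP = a − bP ⇒ P = a/(2b).
P = 813/(2·18) ≈ 22.58.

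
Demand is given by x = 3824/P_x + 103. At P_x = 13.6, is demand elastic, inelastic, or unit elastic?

inelastic

At P_x = 13.6, x = 384.1765.
dx/dP_x = −3824/P_x² = −20.6747.
Point elasticity E = (dx/dP_x)·(P_x/x) = -20.6747 × 13.6/384.1765 ≈ -0.732.
|E| ≈ 0.732 < 1, so demand is inelastic.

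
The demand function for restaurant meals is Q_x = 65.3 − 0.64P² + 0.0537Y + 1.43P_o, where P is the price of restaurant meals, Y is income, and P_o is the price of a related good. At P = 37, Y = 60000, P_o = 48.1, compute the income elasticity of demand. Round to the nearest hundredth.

1.30

First evaluate Q_x: 65.3 − 0.64(37)² + 0.0537(60000) + 1.43(48.1) = 65.3 − 876.16 + 3222 + 68.783 = 2479.923.
∂Q_x/∂Y = +0.0537, so E_I = 0.0537·(60000/2479.923) ≈ 1.30.
E_I > 1: normal good (luxury).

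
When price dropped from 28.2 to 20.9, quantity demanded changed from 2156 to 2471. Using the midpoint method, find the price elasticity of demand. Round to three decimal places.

%Δq = (2471 − 2156)/[(2156 + 2471)/2] = 315/2313.5 ≈ 0.1362.
%ΔP = (20.9 − 28.2)/[(28.2 + 20.9)/2] = -7.3/24.55 ≈ -0.2974.
Arc elasticity E = %Δq/%ΔP ≈ 0.1362/-0.2974 ≈ -0.458.
|E| < 1: demand is inelastic over this range.

-0.458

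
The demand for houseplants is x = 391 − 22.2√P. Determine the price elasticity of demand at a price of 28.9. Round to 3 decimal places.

At P = 28.9, x = 271.6556.
dx/dP = −22.2/(2√P) = −22.2/(2·5.3759).
Point elasticity E = (dx/dP)·(P/x) = -2.0648 × 28.9/271.6556 ≈ -0.220.
|E| < 1, so demand is inelastic at this price.

-0.220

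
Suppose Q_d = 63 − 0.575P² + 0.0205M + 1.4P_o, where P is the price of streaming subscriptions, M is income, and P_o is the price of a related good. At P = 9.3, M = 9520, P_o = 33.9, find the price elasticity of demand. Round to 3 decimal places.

-0.389

Substituting, Q_d = 63 − 0.575(9.3)² + 0.0205(9520) + 1.4(33.9) = 63 − 49.7318 + 195.16 + 47.46 = 255.8883.
∂Q_d/∂P = −2·0.575·P = -10.695, so E_p = -10.695·(9.3/255.8883) ≈ -0.389.
|E_p| < 1: demand is inelastic.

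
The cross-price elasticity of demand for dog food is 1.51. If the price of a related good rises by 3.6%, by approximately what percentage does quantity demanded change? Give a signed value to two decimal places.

5.44

%ΔQ ≈ E × %ΔP_y = (1.51) × (3.6%) ≈ 5.44%.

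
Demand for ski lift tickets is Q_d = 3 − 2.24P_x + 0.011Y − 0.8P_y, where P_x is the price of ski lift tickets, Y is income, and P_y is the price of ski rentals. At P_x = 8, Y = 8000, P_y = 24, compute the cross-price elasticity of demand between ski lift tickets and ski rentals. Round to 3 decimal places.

Substituting, Q_d = 3 − 2.24(8) + 0.011(8000) − 0.8(24) = 3 − 17.92 + 88 − 19.2 = 53.88.
∂Q_d/∂P_y = −0.8, so E_xy = -0.8·(24/53.88) ≈ -0.356.
E_xy < 0: the goods are complements.

-0.356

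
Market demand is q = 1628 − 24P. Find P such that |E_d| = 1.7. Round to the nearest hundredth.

42.71

Set −bP/(a − bP) = −1.7 ⇒ bP = 1.7(a − bP) ⇒ bP(1+1.7) = 1.7·a.
P = 1.7·1628/(24·2.7) ≈ 42.71.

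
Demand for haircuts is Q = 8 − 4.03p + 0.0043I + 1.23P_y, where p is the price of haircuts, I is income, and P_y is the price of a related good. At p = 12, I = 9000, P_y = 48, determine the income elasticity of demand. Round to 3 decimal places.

First evaluate Q: 8 − 4.03(12) + 0.0043(9000) + 1.23(48) = 8 − 48.36 + 38.7 + 59.04 = 57.38.
∂Q/∂I = +0.0043, so E_I = 0.0043·(9000/57.38) ≈ 0.674.
E_I ∈ (0,1): normal good (necessity).

0.674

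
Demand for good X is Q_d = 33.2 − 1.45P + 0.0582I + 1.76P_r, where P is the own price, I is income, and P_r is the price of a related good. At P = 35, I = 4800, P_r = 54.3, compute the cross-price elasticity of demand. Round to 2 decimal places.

0.27

First evaluate Q_d: 33.2 − 1.45(35) + 0.0582(4800) + 1.76(54.3) = 33.2 − 50.75 + 279.36 + 95.568 = 357.378.
∂Q_d/∂P_r = +1.76, so E_xy = 1.76·(54.3/357.378) ≈ 0.27.
E_xy > 0: the goods are substitutes.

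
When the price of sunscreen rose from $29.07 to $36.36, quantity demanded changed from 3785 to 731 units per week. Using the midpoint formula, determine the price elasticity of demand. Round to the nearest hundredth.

%ΔQ = (731 − 3785)/[(3785 + 731)/2] = -3054/2258 ≈ -1.3525.
%Δp = (36.36 − 29.07)/[(29.07 + 36.36)/2] = 7.29/32.715 ≈ 0.2228.
Arc elasticity E = %ΔQ/%Δp ≈ -1.3525/0.2228 ≈ -6.07.
|E| > 1: demand is elastic over this range.

-6.07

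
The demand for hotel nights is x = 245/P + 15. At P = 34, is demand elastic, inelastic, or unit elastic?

inelastic

At P = 34, x = 22.2059.
dx/dP = −245/P² = −0.2119.
Point elasticity E = (dx/dP)·(P/x) = -0.2119 × 34/22.2059 ≈ -0.325.
|E| ≈ 0.325 < 1, so demand is inelastic.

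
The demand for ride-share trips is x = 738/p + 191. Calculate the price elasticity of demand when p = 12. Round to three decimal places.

-0.244

At p = 12, x = 252.5.
dx/dp = −738/p² = −5.125.
Point elasticity E = (dx/dp)·(p/x) = -5.125 × 12/252.5 ≈ -0.244.
|E| < 1, so demand is inelastic at this price.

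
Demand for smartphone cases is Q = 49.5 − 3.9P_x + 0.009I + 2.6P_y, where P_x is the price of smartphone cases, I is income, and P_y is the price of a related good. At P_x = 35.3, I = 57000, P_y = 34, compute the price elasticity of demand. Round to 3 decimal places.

-0.268

Substituting, Q = 49.5 − 3.9(35.3) + 0.009(57000) + 2.6(34) = 49.5 − 137.67 + 513 + 88.4 = 513.23.
∂Q/∂P_x = −3.9, so E_p = (−3.9)·(35.3/513.23) ≈ -0.268.
|E_p| < 1: demand is inelastic.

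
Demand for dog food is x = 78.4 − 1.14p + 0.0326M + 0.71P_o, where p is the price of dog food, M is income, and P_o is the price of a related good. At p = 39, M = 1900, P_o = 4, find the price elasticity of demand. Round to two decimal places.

At the given point, x = 78.4 − 1.14(39) + 0.0326(1900) + 0.71(4) = 78.4 − 44.46 + 61.94 + 2.84 = 98.72.
∂x/∂p = −1.14, so E_p = (−1.14)·(39/98.72) ≈ -0.45.
|E_p| < 1: demand is inelastic.

-0.45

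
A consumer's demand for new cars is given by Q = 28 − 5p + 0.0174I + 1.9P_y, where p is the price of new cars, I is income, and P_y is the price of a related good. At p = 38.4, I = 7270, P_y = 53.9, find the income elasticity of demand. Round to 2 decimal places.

Substituting, Q = 28 − 5(38.4) + 0.0174(7270) + 1.9(53.9) = 28 − 192 + 126.498 + 102.41 = 64.908.
∂Q/∂I = +0.0174, so E_I = 0.0174·(7270/64.908) ≈ 1.95.
E_I > 1: normal good (luxury).

1.95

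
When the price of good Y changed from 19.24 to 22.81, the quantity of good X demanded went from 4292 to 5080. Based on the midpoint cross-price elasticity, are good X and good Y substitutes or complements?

%ΔQ_x = (5080 − 4292)/[(4292+5080)/2] = 788/4686 ≈ 0.1682.
%ΔP_y = (22.81 − 19.24)/[(19.24+22.81)/2] ≈ 0.1698.
E_xy = 0.1682/0.1698 ≈ 0.990.
E_xy > 0, so the goods are substitutes.

substitutes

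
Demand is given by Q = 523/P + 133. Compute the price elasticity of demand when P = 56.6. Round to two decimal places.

-0.06

At P = 56.6, Q = 142.2403.
dQ/dP = −523/P² = −0.1633.
Point elasticity E = (dQ/dP)·(P/Q) = -0.1633 × 56.6/142.2403 ≈ -0.06.
|E| < 1, so demand is inelastic at this price.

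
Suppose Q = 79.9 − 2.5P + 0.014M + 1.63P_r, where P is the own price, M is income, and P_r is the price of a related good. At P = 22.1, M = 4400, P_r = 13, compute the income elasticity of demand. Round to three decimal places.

Substituting, Q = 79.9 − 2.5(22.1) + 0.014(4400) + 1.63(13) = 79.9 − 55.25 + 61.6 + 21.19 = 107.44.
∂Q/∂M = +0.014, so E_I = 0.014·(4400/107.44) ≈ 0.573.
E_I ∈ (0,1): normal good (necessity).

0.573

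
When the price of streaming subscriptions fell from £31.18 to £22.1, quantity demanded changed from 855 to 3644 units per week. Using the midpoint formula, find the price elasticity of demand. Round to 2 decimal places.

%ΔQ = (3644 − 855)/[(855 + 3644)/2] = 2789/2249.5 ≈ 1.2398.
%Δp = (22.1 − 31.18)/[(31.18 + 22.1)/2] = -9.08/26.64 ≈ -0.3408.
Arc elasticity E = %ΔQ/%Δp ≈ 1.2398/-0.3408 ≈ -3.64.
|E| > 1: demand is elastic over this range.

-3.64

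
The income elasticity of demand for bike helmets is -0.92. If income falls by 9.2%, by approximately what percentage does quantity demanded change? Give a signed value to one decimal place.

%ΔQ ≈ E × %ΔI = (-0.92) × (-9.2%) ≈ 8.5%.

8.5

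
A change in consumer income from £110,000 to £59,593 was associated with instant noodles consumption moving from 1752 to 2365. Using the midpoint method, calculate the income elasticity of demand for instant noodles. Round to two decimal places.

-0.50

%ΔQ = (2365 − 1752)/[(1752+2365)/2] = 613/2058.5 ≈ 0.2978.
%ΔY = (59,593 − 110,000)/[(110,000+59,593)/2] = -50407/84796.5 ≈ -0.5944.
E_I = %ΔQ/%ΔY ≈ -0.50.
E_I < 0: inferior good.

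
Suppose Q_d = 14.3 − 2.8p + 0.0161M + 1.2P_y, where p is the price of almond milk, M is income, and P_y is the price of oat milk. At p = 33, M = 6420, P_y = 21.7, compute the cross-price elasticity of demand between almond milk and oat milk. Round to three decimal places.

0.508

First evaluate Q_d: 14.3 − 2.8(33) + 0.0161(6420) + 1.2(21.7) = 14.3 − 92.4 + 103.362 + 26.04 = 51.302.
∂Q_d/∂P_y = +1.2, so E_xy = 1.2·(21.7/51.302) ≈ 0.508.
E_xy > 0: the goods are substitutes.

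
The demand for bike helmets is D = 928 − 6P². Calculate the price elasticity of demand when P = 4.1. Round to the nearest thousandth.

At P = 4.1, D = 827.14.
dD/dP = −2·6·P = −49.2.
Point elasticity E = (dD/dP)·(P/D) = -49.2 × 4.1/827.14 ≈ -0.244.
|E| < 1, so demand is inelastic at this price.

-0.244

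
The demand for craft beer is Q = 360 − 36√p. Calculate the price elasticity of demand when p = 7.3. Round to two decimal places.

At p = 7.3, Q = 262.7334.
dQ/dp = −36/(2√p) = −36/(2·2.7019).
Point elasticity E = (dQ/dp)·(p/Q) = -6.6621 × 7.3/262.7334 ≈ -0.19.
|E| < 1, so demand is inelastic at this price.

-0.19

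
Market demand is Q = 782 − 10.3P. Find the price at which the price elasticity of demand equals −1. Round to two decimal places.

37.96

For linear demand Q = a − bP, E = −bP/(a − bP). |E| = 1 ⇒ bP = a − bP ⇒ P = a/(2b).
P = 782/(2·10.3) ≈ 37.96.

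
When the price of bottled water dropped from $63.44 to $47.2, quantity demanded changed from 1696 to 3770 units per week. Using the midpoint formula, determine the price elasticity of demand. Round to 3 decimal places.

%Δq = (3770 − 1696)/[(1696 + 3770)/2] = 2074/2733 ≈ 0.7589.
%Δp = (47.2 − 63.44)/[(63.44 + 47.2)/2] = -16.24/55.32 ≈ -0.2936.
Arc elasticity E = %Δq/%Δp ≈ 0.7589/-0.2936 ≈ -2.585.
|E| > 1: demand is elastic over this range.

-2.585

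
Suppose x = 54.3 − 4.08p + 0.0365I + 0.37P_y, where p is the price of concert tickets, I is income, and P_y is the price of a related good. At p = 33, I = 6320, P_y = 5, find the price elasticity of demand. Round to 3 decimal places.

-0.885

At the given point, x = 54.3 − 4.08(33) + 0.0365(6320) + 0.37(5) = 54.3 − 134.64 + 230.68 + 1.85 = 152.19.
∂x/∂p = −4.08, so E_p = (−4.08)·(33/152.19) ≈ -0.885.
|E_p| < 1: demand is inelastic.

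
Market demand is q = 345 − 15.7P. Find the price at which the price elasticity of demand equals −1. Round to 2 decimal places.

10.99

For linear demand q = a − bP, E = −bP/(a − bP). |E| = 1 ⇒ bP = a − bP ⇒ P = a/(2b).
P = 345/(2·15.7) ≈ 10.99.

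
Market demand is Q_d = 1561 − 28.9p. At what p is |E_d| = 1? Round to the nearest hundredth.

For linear demand Q_d = a − bp, E = −bp/(a − bp). |E| = 1 ⇒ bp = a − bp ⇒ p = a/(2b).
p = 1561/(2·28.9) ≈ 27.01.

27.01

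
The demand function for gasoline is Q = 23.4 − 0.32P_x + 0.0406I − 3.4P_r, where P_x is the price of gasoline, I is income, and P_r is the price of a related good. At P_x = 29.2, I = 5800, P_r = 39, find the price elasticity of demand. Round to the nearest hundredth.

Substituting, Q = 23.4 − 0.32(29.2) + 0.0406(5800) − 3.4(39) = 23.4 − 9.344 + 235.48 − 132.6 = 116.936.
∂Q/∂P_x = −0.32, so E_p = (−0.32)·(29.2/116.936) ≈ -0.08.
|E_p| < 1: demand is inelastic.

-0.08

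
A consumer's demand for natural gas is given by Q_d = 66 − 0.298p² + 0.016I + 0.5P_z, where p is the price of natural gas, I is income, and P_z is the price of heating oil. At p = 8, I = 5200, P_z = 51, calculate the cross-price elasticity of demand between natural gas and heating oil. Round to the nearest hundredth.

Q_d = 66 − 0.298(8)² + 0.016(5200) + 0.5(51) = 66 − 19.072 + 83.2 + 25.5 = 155.628.
∂Q_d/∂P_z = +0.5, so E_xy = 0.5·(51/155.628) ≈ 0.16.
E_xy > 0: the goods are substitutes.

0.16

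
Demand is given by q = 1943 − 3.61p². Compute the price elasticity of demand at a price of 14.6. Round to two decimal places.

At p = 14.6, q = 1173.4924.
dq/dp = −2·3.61·p = −105.412.
Point elasticity E = (dq/dp)·(p/q) = -105.412 × 14.6/1173.4924 ≈ -1.31.
|E| > 1, so demand is elastic at this price.

-1.31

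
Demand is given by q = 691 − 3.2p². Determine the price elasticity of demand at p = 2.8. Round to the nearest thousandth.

At p = 2.8, q = 665.912.
dq/dp = −2·3.2·p = −17.92.
Point elasticity E = (dq/dp)·(p/q) = -17.92 × 2.8/665.912 ≈ -0.075.
|E| < 1, so demand is inelastic at this price.

-0.075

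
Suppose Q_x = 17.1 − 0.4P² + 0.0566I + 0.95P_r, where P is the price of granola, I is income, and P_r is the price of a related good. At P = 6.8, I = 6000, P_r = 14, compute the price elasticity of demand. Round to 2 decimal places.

Evaluating quantity at (P, I, P_r) gives Q_x = 17.1 − 0.4(6.8)² + 0.0566(6000) + 0.95(14) = 17.1 − 18.496 + 339.6 + 13.3 = 351.504.
∂Q_x/∂P = −2·0.4·P = -5.44, so E_p = -5.44·(6.8/351.504) ≈ -0.11.
|E_p| < 1: demand is inelastic.

-0.11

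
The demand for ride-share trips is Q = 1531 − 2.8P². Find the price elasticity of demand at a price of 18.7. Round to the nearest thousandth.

-3.548

At P = 18.7, Q = 551.868.
dQ/dP = −2·2.8·P = −104.72.
Point elasticity E = (dQ/dP)·(P/Q) = -104.72 × 18.7/551.868 ≈ -3.548.
|E| > 1, so demand is elastic at this price.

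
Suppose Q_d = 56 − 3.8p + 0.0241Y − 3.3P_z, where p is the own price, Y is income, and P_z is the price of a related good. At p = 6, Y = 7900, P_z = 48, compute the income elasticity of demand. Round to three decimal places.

Evaluating quantity at (p, Y, P_z) gives Q_d = 56 − 3.8(6) + 0.0241(7900) − 3.3(48) = 56 − 22.8 + 190.39 − 158.4 = 65.19.
∂Q_d/∂Y = +0.0241, so E_I = 0.0241·(7900/65.19) ≈ 2.921.
E_I > 1: normal good (luxury).

2.921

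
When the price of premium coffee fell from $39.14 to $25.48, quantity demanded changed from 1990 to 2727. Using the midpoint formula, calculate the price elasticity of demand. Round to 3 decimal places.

-0.739

%Δq = (2727 − 1990)/[(1990 + 2727)/2] = 737/2358.5 ≈ 0.3125.
%ΔP = (25.48 − 39.14)/[(39.14 + 25.48)/2] = -13.66/32.31 ≈ -0.4228.
Arc elasticity E = %Δq/%ΔP ≈ 0.3125/-0.4228 ≈ -0.739.
|E| < 1: demand is inelastic over this range.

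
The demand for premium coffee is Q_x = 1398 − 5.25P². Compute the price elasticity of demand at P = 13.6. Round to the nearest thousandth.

-4.549

At P = 13.6, Q_x = 426.96.
dQ_x/dP = −2·5.25·P = −142.8.
Point elasticity E = (dQ_x/dP)·(P/Q_x) = -142.8 × 13.6/426.96 ≈ -4.549.
|E| > 1, so demand is elastic at this price.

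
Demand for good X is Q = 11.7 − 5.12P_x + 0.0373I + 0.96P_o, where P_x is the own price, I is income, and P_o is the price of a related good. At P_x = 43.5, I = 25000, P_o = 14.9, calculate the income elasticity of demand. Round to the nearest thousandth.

1.267

First evaluate Q: 11.7 − 5.12(43.5) + 0.0373(25000) + 0.96(14.9) = 11.7 − 222.72 + 932.5 + 14.304 = 735.784.
∂Q/∂I = +0.0373, so E_I = 0.0373·(25000/735.784) ≈ 1.267.
E_I > 1: normal good (luxury).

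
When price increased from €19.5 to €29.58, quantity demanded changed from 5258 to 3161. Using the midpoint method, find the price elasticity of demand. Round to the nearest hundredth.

%ΔQ = (3161 − 5258)/[(5258 + 3161)/2] = -2097/4209.5 ≈ -0.4982.
%Δp = (29.58 − 19.5)/[(19.5 + 29.58)/2] = 10.08/24.54 ≈ 0.4108.
Arc elasticity E = %ΔQ/%Δp ≈ -0.4982/0.4108 ≈ -1.21.
|E| > 1: demand is elastic over this range.

-1.21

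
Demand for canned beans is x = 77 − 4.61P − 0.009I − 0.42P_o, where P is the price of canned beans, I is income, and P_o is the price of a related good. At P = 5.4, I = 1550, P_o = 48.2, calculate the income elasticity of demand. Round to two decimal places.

Substituting, x = 77 − 4.61(5.4) − 0.009(1550) − 0.42(48.2) = 77 − 24.894 − 13.95 − 20.244 = 17.912.
∂x/∂I = −0.009, so E_I = -0.009·(1550/17.912) ≈ -0.78.
E_I < 0: inferior good.

-0.78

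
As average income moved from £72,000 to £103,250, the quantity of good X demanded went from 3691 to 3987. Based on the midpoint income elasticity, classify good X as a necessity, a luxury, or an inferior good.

necessity

%ΔQ = (3987 − 3691)/[(3691+3987)/2] = 296/3839 ≈ 0.0771.
%ΔI = (103,250 − 72,000)/[(72,000+103,250)/2] = 31250/87625 ≈ 0.3566.
E_I = %ΔQ/%ΔI ≈ 0.216.
E_I ∈ (0,1): normal good (necessity).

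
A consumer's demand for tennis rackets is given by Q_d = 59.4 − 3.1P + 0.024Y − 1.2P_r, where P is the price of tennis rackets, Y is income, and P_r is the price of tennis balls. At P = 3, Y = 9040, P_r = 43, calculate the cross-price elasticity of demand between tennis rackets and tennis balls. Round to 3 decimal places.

-0.239

Q_d = 59.4 − 3.1(3) + 0.024(9040) − 1.2(43) = 59.4 − 9.3 + 216.96 − 51.6 = 215.46.
∂Q_d/∂P_r = −1.2, so E_xy = -1.2·(43/215.46) ≈ -0.239.
E_xy < 0: the goods are complements.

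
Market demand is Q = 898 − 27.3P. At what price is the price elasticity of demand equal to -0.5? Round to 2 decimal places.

Set −bP/(a − bP) = −0.5 ⇒ bP = 0.5(a − bP) ⇒ bP(1+0.5) = 0.5·a.
P = 0.5·898/(27.3·1.5) ≈ 10.96.

10.96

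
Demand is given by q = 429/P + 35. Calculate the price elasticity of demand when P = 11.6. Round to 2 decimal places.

-0.51

At P = 11.6, q = 71.9828.
dq/dP = −429/P² = −3.1882.
Point elasticity E = (dq/dP)·(P/q) = -3.1882 × 11.6/71.9828 ≈ -0.51.
|E| < 1, so demand is inelastic at this price.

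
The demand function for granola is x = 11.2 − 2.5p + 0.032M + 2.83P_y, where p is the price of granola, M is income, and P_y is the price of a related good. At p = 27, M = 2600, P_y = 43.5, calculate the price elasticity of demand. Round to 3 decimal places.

x = 11.2 − 2.5(27) + 0.032(2600) + 2.83(43.5) = 11.2 − 67.5 + 83.2 + 123.105 = 150.005.
∂x/∂p = −2.5, so E_p = (−2.5)·(27/150.005) ≈ -0.450.
|E_p| < 1: demand is inelastic.

-0.450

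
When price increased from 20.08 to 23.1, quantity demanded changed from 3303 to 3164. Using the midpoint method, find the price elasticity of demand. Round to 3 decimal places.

-0.307

%Δq = (3164 − 3303)/[(3303 + 3164)/2] = -139/3233.5 ≈ -0.0430.
%Δp = (23.1 − 20.08)/[(20.08 + 23.1)/2] = 3.02/21.59 ≈ 0.1399.
Arc elasticity E = %Δq/%Δp ≈ -0.0430/0.1399 ≈ -0.307.
|E| < 1: demand is inelastic over this range.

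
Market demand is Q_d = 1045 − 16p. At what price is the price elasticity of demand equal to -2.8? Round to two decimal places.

48.13

Set −bp/(a − bp) = −2.8 ⇒ bp = 2.8(a − bp) ⇒ bp(1+2.8) = 2.8·a.
p = 2.8·1045/(16·3.8) ≈ 48.13.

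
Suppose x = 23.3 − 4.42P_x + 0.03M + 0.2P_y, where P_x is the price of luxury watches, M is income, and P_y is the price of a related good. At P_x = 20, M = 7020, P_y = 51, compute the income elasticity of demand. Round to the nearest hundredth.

1.35

First evaluate x: 23.3 − 4.42(20) + 0.03(7020) + 0.2(51) = 23.3 − 88.4 + 210.6 + 10.2 = 155.7.
∂x/∂M = +0.03, so E_I = 0.03·(7020/155.7) ≈ 1.35.
E_I > 1: normal good (luxury).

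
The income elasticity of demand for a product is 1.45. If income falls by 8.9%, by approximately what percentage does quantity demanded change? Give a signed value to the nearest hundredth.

-12.91

%ΔQ ≈ E × %ΔI = (1.45) × (-8.9%) ≈ -12.91%.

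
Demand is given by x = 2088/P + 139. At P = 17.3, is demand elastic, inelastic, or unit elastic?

inelastic

At P = 17.3, x = 259.6936.
dx/dP = −2088/P² = −6.9765.
Point elasticity E = (dx/dP)·(P/x) = -6.9765 × 17.3/259.6936 ≈ -0.465.
|E| ≈ 0.465 < 1, so demand is inelastic.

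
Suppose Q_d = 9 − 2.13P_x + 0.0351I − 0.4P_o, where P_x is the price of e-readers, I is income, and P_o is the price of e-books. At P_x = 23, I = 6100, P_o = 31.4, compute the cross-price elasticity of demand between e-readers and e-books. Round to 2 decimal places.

First evaluate Q_d: 9 − 2.13(23) + 0.0351(6100) − 0.4(31.4) = 9 − 48.99 + 214.11 − 12.56 = 161.56.
∂Q_d/∂P_o = −0.4, so E_xy = -0.4·(31.4/161.56) ≈ -0.08.
E_xy < 0: the goods are complements.

-0.08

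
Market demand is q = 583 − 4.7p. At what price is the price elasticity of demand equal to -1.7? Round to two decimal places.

78.10

Set −bp/(a − bp) = −1.7 ⇒ bp = 1.7(a − bp) ⇒ bp(1+1.7) = 1.7·a.
p = 1.7·583/(4.7·2.7) ≈ 78.10.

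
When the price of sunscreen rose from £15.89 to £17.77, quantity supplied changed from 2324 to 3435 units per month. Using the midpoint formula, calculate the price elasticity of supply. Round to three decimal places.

%Δq = (3435 − 2324)/[(2324 + 3435)/2] = 1111/2879.5 ≈ 0.3858.
%Δp = (17.77 − 15.89)/[(15.89 + 17.77)/2] = 1.88/16.83 ≈ 0.1117.
Arc elasticity E = %Δq/%Δp ≈ 0.3858/0.1117 ≈ 3.454.
|E| > 1: supply is elastic over this range.

3.454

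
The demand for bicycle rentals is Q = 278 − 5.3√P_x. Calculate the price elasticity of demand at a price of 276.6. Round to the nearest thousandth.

At P_x = 276.6, Q = 189.8541.
dQ/dP_x = −5.3/(2√P_x) = −5.3/(2·16.6313).
Point elasticity E = (dQ/dP_x)·(P_x/Q) = -0.1593 × 276.6/189.8541 ≈ -0.232.
|E| < 1, so demand is inelastic at this price.

-0.232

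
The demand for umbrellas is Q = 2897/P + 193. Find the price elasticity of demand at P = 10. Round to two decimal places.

-0.60

At P = 10, Q = 482.7.
dQ/dP = −2897/P² = −28.97.
Point elasticity E = (dQ/dP)·(P/Q) = -28.97 × 10/482.7 ≈ -0.60.
|E| < 1, so demand is inelastic at this price.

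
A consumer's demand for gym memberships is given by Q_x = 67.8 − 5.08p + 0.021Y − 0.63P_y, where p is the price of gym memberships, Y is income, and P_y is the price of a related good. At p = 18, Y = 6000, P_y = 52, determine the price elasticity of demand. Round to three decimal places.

At the given point, Q_x = 67.8 − 5.08(18) + 0.021(6000) − 0.63(52) = 67.8 − 91.44 + 126 − 32.76 = 69.6.
∂Q_x/∂p = −5.08, so E_p = (−5.08)·(18/69.6) ≈ -1.314.
|E_p| > 1: demand is elastic.

-1.314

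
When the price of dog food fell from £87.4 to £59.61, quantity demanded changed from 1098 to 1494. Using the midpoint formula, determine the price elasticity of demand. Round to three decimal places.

%ΔQ = (1494 − 1098)/[(1098 + 1494)/2] = 396/1296 ≈ 0.3056.
%ΔP = (59.61 − 87.4)/[(87.4 + 59.61)/2] = -27.79/73.505 ≈ -0.3781.
Arc elasticity E = %ΔQ/%ΔP ≈ 0.3056/-0.3781 ≈ -0.808.
|E| < 1: demand is inelastic over this range.

-0.808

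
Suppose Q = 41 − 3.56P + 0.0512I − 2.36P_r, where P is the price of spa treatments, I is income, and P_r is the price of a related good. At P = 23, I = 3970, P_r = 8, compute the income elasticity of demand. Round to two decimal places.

Q = 41 − 3.56(23) + 0.0512(3970) − 2.36(8) = 41 − 81.88 + 203.264 − 18.88 = 143.504.
∂Q/∂I = +0.0512, so E_I = 0.0512·(3970/143.504) ≈ 1.42.
E_I > 1: normal good (luxury).

1.42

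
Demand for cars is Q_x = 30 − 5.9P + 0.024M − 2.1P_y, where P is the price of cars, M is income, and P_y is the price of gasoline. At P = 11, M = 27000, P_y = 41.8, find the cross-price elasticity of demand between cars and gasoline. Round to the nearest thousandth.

At the given point, Q_x = 30 − 5.9(11) + 0.024(27000) − 2.1(41.8) = 30 − 64.9 + 648 − 87.78 = 525.32.
∂Q_x/∂P_y = −2.1, so E_xy = -2.1·(41.8/525.32) ≈ -0.167.
E_xy < 0: the goods are complements.

-0.167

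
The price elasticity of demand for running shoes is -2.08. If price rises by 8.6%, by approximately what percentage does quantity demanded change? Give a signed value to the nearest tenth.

-17.9

%ΔQ ≈ E × %ΔP = (-2.08) × (8.6%) ≈ -17.9%.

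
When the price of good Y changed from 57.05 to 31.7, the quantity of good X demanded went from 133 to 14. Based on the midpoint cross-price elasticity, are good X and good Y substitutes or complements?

substitutes

%ΔQ_x = (14 − 133)/[(133+14)/2] = -119/73.5 ≈ -1.6190.
%ΔP_y = (31.7 − 57.05)/[(57.05+31.7)/2] ≈ -0.5713.
E_xy = -1.6190/-0.5713 ≈ 2.834.
E_xy > 0, so the goods are substitutes.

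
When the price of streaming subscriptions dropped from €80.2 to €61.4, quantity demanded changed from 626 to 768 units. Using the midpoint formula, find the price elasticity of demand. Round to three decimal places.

-0.767

%ΔQ = (768 − 626)/[(626 + 768)/2] = 142/697 ≈ 0.2037.
%ΔP = (61.4 − 80.2)/[(80.2 + 61.4)/2] = -18.8/70.8 ≈ -0.2655.
Arc elasticity E = %ΔQ/%ΔP ≈ 0.2037/-0.2655 ≈ -0.767.
|E| < 1: demand is inelastic over this range.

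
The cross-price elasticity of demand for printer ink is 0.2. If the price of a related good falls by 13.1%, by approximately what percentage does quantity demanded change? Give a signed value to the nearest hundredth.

-2.62

%ΔQ ≈ E × %ΔP_y = (0.2) × (-13.1%) = -2.62%.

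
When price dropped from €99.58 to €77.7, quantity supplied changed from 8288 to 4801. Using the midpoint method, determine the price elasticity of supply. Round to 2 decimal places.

2.16

%Δq = (4801 − 8288)/[(8288 + 4801)/2] = -3487/6544.5 ≈ -0.5328.
%Δp = (77.7 − 99.58)/[(99.58 + 77.7)/2] = -21.88/88.64 ≈ -0.2468.
Arc elasticity E = %Δq/%Δp ≈ -0.5328/-0.2468 ≈ 2.16.
|E| > 1: supply is elastic over this range.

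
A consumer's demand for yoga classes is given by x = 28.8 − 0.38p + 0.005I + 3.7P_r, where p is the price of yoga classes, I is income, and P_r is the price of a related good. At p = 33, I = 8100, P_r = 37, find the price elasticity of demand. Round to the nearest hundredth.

-0.06

x = 28.8 − 0.38(33) + 0.005(8100) + 3.7(37) = 28.8 − 12.54 + 40.5 + 136.9 = 193.66.
∂x/∂p = −0.38, so E_p = (−0.38)·(33/193.66) ≈ -0.06.
|E_p| < 1: demand is inelastic.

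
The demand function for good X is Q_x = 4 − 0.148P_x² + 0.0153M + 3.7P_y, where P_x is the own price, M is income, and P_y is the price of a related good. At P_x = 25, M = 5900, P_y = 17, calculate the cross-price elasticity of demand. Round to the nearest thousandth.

0.973

Q_x = 4 − 0.148(25)² + 0.0153(5900) + 3.7(17) = 4 − 92.5 + 90.27 + 62.9 = 64.67.
∂Q_x/∂P_y = +3.7, so E_xy = 3.7·(17/64.67) ≈ 0.973.
E_xy > 0: the goods are substitutes.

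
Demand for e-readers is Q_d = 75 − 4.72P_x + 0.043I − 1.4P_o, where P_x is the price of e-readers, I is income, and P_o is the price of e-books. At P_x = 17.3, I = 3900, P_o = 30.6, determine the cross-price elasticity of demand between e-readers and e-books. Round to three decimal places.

-0.362

First evaluate Q_d: 75 − 4.72(17.3) + 0.043(3900) − 1.4(30.6) = 75 − 81.656 + 167.7 − 42.84 = 118.204.
∂Q_d/∂P_o = −1.4, so E_xy = -1.4·(30.6/118.204) ≈ -0.362.
E_xy < 0: the goods are complements.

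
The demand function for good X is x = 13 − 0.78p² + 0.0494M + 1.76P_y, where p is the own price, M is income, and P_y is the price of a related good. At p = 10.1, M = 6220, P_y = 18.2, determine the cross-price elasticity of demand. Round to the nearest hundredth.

First evaluate x: 13 − 0.78(10.1)² + 0.0494(6220) + 1.76(18.2) = 13 − 79.5678 + 307.268 + 32.032 = 272.7322.
∂x/∂P_y = +1.76, so E_xy = 1.76·(18.2/272.7322) ≈ 0.12.
E_xy > 0: the goods are substitutes.

0.12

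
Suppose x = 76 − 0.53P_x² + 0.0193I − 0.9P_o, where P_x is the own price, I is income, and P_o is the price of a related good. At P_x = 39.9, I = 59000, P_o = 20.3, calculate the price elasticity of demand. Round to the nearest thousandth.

-4.785

Evaluating quantity at (P_x, I, P_o) gives x = 76 − 0.53(39.9)² + 0.0193(59000) − 0.9(20.3) = 76 − 843.7653 + 1138.7 − 18.27 = 352.6647.
∂x/∂P_x = −2·0.53·P_x = -42.294, so E_p = -42.294·(39.9/352.6647) ≈ -4.785.
|E_p| > 1: demand is elastic.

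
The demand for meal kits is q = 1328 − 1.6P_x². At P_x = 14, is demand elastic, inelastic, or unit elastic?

At P_x = 14, q = 1014.4.
dq/dP_x = −2·1.6·P_x = −44.8.
Point elasticity E = (dq/dP_x)·(P_x/q) = -44.8 × 14/1014.4 ≈ -0.618.
|E| ≈ 0.618 < 1, so demand is inelastic.

inelastic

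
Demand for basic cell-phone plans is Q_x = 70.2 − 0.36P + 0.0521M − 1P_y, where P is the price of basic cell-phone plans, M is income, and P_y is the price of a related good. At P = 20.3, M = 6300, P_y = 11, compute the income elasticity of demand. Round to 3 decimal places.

0.863

Q_x = 70.2 − 0.36(20.3) + 0.0521(6300) − 1(11) = 70.2 − 7.308 + 328.23 − 11 = 380.122.
∂Q_x/∂M = +0.0521, so E_I = 0.0521·(6300/380.122) ≈ 0.863.
E_I ∈ (0,1): normal good (necessity).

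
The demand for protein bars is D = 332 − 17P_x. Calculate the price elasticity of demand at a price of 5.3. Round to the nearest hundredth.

-0.37

At P_x = 5.3, D = 241.9.
dD/dP_x = −17.
Point elasticity E = (dD/dP_x)·(P_x/D) = -17 × 5.3/241.9 ≈ -0.37.
|E| < 1, so demand is inelastic at this price.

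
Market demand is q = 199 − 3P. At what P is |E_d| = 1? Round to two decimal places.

33.17

For linear demand q = a − bP, E = −bP/(a − bP). |E| = 1 ⇒ bP = a − bP ⇒ P = a/(2b).
P = 199/(2·3) ≈ 33.17.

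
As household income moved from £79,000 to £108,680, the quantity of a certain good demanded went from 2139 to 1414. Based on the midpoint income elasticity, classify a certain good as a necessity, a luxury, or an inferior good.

inferior

%ΔQ = (1414 − 2139)/[(2139+1414)/2] = -725/1776.5 ≈ -0.4081.
%ΔI = (108,680 − 79,000)/[(79,000+108,680)/2] = 29680/93840 ≈ 0.3163.
E_I = %ΔQ/%ΔI ≈ -1.290.
E_I < 0: inferior good.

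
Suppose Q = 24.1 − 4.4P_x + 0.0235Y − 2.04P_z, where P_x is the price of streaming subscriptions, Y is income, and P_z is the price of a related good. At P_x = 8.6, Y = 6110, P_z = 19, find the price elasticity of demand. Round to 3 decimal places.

At the given point, Q = 24.1 − 4.4(8.6) + 0.0235(6110) − 2.04(19) = 24.1 − 37.84 + 143.585 − 38.76 = 91.085.
∂Q/∂P_x = −4.4, so E_p = (−4.4)·(8.6/91.085) ≈ -0.415.
|E_p| < 1: demand is inelastic.

-0.415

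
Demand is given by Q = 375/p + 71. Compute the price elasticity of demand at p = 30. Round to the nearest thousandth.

At p = 30, Q = 83.5.
dQ/dp = −375/p² = −0.4167.
Point elasticity E = (dQ/dp)·(p/Q) = -0.4167 × 30/83.5 ≈ -0.150.
|E| < 1, so demand is inelastic at this price.

-0.150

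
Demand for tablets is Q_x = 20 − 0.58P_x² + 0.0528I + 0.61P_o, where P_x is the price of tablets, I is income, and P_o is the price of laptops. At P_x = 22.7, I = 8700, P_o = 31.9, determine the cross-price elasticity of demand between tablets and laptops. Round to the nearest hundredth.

First evaluate Q_x: 20 − 0.58(22.7)² + 0.0528(8700) + 0.61(31.9) = 20 − 298.8682 + 459.36 + 19.459 = 199.9508.
∂Q_x/∂P_o = +0.61, so E_xy = 0.61·(31.9/199.9508) ≈ 0.10.
E_xy > 0: the goods are substitutes.

0.10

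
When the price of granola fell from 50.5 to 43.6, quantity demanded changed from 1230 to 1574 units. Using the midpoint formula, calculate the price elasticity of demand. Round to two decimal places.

%ΔQ = (1574 − 1230)/[(1230 + 1574)/2] = 344/1402 ≈ 0.2454.
%ΔP = (43.6 − 50.5)/[(50.5 + 43.6)/2] = -6.9/47.05 ≈ -0.1467.
Arc elasticity E = %ΔQ/%ΔP ≈ 0.2454/-0.1467 ≈ -1.67.
|E| > 1: demand is elastic over this range.

-1.67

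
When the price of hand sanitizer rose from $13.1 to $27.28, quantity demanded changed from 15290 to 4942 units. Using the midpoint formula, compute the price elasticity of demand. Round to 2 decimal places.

-1.46

%Δq = (4942 − 15290)/[(15290 + 4942)/2] = -10348/10116 ≈ -1.0229.
%ΔP = (27.28 − 13.1)/[(13.1 + 27.28)/2] = 14.18/20.19 ≈ 0.7023.
Arc elasticity E = %Δq/%ΔP ≈ -1.0229/0.7023 ≈ -1.46.
|E| > 1: demand is elastic over this range.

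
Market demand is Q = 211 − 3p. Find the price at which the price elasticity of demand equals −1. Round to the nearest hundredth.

35.17

For linear demand Q = a − bp, E = −bp/(a − bp). |E| = 1 ⇒ bp = a − bp ⇒ p = a/(2b).
p = 211/(2·3) ≈ 35.17.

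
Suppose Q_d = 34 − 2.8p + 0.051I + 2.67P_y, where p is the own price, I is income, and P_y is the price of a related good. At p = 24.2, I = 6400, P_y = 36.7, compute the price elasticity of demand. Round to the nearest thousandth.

At the given point, Q_d = 34 − 2.8(24.2) + 0.051(6400) + 2.67(36.7) = 34 − 67.76 + 326.4 + 97.989 = 390.629.
∂Q_d/∂p = −2.8, so E_p = (−2.8)·(24.2/390.629) ≈ -0.173.
|E_p| < 1: demand is inelastic.

-0.173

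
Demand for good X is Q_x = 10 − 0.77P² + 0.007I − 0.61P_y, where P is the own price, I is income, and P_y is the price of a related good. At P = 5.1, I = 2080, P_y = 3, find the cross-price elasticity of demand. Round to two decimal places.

Evaluating quantity at (P, I, P_y) gives Q_x = 10 − 0.77(5.1)² + 0.007(2080) − 0.61(3) = 10 − 20.0277 + 14.56 − 1.83 = 2.7023.
∂Q_x/∂P_y = −0.61, so E_xy = -0.61·(3/2.7023) ≈ -0.68.
E_xy < 0: the goods are complements.

-0.68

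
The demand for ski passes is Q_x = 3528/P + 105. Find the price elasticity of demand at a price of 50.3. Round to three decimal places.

-0.400

At P = 50.3, Q_x = 175.1392.
dQ_x/dP = −3528/P² = −1.3944.
Point elasticity E = (dQ_x/dP)·(P/Q_x) = -1.3944 × 50.3/175.1392 ≈ -0.400.
|E| < 1, so demand is inelastic at this price.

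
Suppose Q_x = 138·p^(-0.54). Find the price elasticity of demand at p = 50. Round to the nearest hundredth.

For a Cobb–Douglas (constant-elasticity) form Q_x = A·p^α·…, the elasticity with respect to p equals the exponent α at every point.
Here the exponent on p is -0.54, so the price elasticity of demand is -0.54.

-0.54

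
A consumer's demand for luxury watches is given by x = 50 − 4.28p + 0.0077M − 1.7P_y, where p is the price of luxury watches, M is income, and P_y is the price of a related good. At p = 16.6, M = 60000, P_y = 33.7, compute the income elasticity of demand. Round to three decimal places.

1.204

At the given point, x = 50 − 4.28(16.6) + 0.0077(60000) − 1.7(33.7) = 50 − 71.048 + 462 − 57.29 = 383.662.
∂x/∂M = +0.0077, so E_I = 0.0077·(60000/383.662) ≈ 1.204.
E_I > 1: normal good (luxury).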